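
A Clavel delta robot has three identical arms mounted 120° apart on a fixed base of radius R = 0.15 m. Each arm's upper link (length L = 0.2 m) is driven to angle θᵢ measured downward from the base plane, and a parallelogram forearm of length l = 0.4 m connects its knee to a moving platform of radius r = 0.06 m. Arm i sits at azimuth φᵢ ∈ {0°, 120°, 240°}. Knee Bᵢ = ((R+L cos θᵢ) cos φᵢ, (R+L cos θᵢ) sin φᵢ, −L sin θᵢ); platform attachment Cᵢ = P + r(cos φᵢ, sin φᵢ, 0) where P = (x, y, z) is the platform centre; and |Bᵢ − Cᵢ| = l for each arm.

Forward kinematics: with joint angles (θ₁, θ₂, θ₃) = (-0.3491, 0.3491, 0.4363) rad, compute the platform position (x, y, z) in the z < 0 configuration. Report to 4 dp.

(0.1022, 0.0118, -0.2907)

O1 = (0.2779·cos0.0°, 0.2779·sin0.0°, 0.0684) = (0.2779, 0.0000, 0.0684)
arm 2 at φ=120.0°: (R−r)+L cos θ2 = 0.2779;  O2 = (-0.1390, 0.2407, -0.0684)
O3 = (0.2713·cos240.0°, 0.2713·sin240.0°, -0.0845) = (-0.1356, -0.2349, -0.0845)
|O₂|²−|O₁|² = 0.0000;  |O₃|²−|O₁|² = -0.0012
linear system: -0.8338x+0.4814y = 0.0000−-0.2736z; -0.8271x+-0.4698y = -0.0012−-0.3059z
det = 0.7899;  x = 0.0007+-0.3491z,  y = 0.0013+-0.0363z
quadratic in z: (1.1232)z²+(0.0567)z+(-0.0785)=0, √Δ=0.5965 → z ∈ {-0.2907, 0.2403}; z = -0.2907 (taking z<0)
x = 0.1022, y = 0.0118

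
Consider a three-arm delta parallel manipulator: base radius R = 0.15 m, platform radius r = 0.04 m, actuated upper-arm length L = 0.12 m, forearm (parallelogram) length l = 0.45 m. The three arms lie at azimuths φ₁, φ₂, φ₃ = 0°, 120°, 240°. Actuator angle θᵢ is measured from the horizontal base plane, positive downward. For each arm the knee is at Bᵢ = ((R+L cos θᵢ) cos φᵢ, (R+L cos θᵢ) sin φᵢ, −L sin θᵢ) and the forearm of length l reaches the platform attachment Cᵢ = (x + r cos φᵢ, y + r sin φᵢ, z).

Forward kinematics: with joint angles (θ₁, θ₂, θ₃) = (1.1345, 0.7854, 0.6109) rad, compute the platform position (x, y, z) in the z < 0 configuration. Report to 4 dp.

φ1=0.0°: virtual centre (0.1607, 0.0000, -0.1088), radius l
O2 = (0.1949·cos120.0°, 0.1949·sin120.0°, -0.0849) = (-0.0974, 0.1687, -0.0849)
φ3=240.0°: virtual centre (-0.1041, -0.1804, -0.0688), radius l
|O₂|²−|O₁|² = 0.0075;  |O₃|²−|O₁|² = 0.0105
linear system: -0.5163x+0.3375y = 0.0075−0.0478z; -0.5297x+-0.3608y = 0.0105−0.0799z
det = 0.3650;  x = -0.0171+0.1211z,  y = -0.0039+0.0436z
sphere 1 gives Az²+Bz+C=0 with A=1.0166, B=0.1741, C=-0.1590;  B²−4AC=0.6770;  roots -0.4903, 0.3191;  negative root z = -0.4903
x = -0.0765, y = -0.0253

(-0.0765, -0.0253, -0.4903)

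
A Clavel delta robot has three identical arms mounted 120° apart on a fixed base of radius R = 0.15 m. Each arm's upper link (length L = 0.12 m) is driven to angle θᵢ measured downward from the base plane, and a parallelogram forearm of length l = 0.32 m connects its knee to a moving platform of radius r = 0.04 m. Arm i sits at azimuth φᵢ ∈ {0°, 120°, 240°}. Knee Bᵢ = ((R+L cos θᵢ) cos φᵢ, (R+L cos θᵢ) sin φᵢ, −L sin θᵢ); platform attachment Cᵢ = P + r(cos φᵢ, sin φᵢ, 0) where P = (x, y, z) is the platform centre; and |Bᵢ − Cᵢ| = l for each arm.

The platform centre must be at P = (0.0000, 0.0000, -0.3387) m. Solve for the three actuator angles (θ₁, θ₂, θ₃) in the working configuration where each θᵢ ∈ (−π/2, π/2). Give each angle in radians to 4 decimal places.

θ₁ = 0.7855, θ₂ = 0.7855, θ₃ = 0.7855

rotate P by −φ1: (0.0000, 0.0000, -0.3387)
  A cos θ + B sin θ = C:  0.1100·cos θ + -0.3387·sin θ = -0.1617
  √(A²+B²)=0.3561;  θ1 = -1.2568+2.0422 ≈ 0.7855
rotate P by −φ2: (0.0000, 0.0000, -0.3387)
  A=0.1100, B=-0.3387, C=(l²−L²−A²−y'²−z²)/(2L)=-0.1617
  √(A²+B²)=0.3561;  θ2 = -1.2568+2.0422 ≈ 0.7855
φ3=240.0° → target in arm frame (0.0000, 0.0000)
  A cos θ + B sin θ = C:  0.1100·cos θ + -0.3387·sin θ = -0.1617
  γ=atan2(-0.3387,0.1100)=-1.2568;  ψ=arccos(-0.4542)=2.0422;  θ3=γ+ψ≈0.7855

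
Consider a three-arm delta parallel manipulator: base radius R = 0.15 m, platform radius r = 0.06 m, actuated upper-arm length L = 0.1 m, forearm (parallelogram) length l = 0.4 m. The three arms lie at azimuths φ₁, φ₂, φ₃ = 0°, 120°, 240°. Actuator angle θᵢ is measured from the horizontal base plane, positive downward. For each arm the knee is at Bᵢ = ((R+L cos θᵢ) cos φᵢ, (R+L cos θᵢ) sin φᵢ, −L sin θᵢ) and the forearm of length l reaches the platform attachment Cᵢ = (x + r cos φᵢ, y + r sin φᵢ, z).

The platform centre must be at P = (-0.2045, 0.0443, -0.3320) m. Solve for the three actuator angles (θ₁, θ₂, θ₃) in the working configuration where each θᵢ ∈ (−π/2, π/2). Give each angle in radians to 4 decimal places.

arm 1 (φ=0.0°): x'=-0.2045, y'=0.0443
  A cos θ + B sin θ = C:  0.2945·cos θ + -0.3320·sin θ = -0.2446
  γ=atan2(-0.3320,0.2945)=-0.8452;  ψ=arccos(-0.5511)=2.1545;  θ1=γ+ψ≈1.3093
φ2=120.0° → target in arm frame (0.1406, 0.1550)
  A=-0.0506, B=-0.3320, C=(l²−L²−A²−y'²−z²)/(2L)=0.0660
  √(A²+B²)=0.3358;  θ2 = -1.7221+1.3729 ≈ -0.3492
rotate P by −φ3: (0.0639, -0.1993, -0.3320)
  A cos θ + B sin θ = C:  0.0261·cos θ + -0.3320·sin θ = -0.0030
  θ3 = atan2(B,A) + arccos(C/0.3330) = 0.0876

θ₁ = 1.3093, θ₂ = -0.3492, θ₃ = 0.0876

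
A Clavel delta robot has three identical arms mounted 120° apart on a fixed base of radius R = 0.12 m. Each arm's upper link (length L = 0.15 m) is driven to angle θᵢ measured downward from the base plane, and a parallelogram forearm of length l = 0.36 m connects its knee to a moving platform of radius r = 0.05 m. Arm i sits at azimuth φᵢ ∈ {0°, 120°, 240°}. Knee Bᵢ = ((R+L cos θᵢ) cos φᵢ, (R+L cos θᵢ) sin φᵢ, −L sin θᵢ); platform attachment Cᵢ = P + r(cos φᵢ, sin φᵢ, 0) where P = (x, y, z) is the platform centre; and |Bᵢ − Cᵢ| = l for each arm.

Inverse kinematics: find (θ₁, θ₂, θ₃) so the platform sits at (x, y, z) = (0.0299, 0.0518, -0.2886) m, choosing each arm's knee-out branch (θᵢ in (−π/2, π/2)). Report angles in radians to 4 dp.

arm 1 (φ=0.0°): x'=0.0299, y'=0.0518
  A=0.0401, B=-0.2886, C=(l²−L²−A²−y'²−z²)/(2L)=0.0651
  θ1 = atan2(B,A) + arccos(C/0.2914) = -0.0871
arm 2 (φ=120.0°): x'=0.0299, y'=-0.0518
  e−x'=0.0401;  (l²−L²−(e−x')²−y'²−z²)/2L = 0.0651
  θ2 = atan2(B,A) + arccos(C/0.2914) = -0.0872
arm 3 (φ=240.0°): x'=-0.0598, y'=0.0000
  e−x'=0.1298;  (l²−L²−(e−x')²−y'²−z²)/2L = 0.0232
  γ=atan2(-0.2886,0.1298)=-1.1481;  ψ=arccos(0.0733)=1.4974;  θ3=γ+ψ≈0.3493

θ₁ = -0.0871, θ₂ = -0.0872, θ₃ = 0.3493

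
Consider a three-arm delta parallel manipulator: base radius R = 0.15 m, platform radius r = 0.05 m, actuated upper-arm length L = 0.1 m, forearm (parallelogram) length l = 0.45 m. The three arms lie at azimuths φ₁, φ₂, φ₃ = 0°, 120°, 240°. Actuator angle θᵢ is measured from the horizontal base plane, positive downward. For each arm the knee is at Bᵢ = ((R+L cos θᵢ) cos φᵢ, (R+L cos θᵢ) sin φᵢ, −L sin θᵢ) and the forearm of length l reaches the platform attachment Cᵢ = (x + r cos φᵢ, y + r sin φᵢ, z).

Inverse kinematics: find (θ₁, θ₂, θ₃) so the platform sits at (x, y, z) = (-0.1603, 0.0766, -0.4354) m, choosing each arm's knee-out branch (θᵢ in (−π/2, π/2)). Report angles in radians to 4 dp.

arm 1 (φ=0.0°): x'=-0.1603, y'=0.0766
  A=0.2603, B=-0.4354, C=(l²−L²−A²−y'²−z²)/(2L)=-0.3535
  γ=atan2(-0.4354,0.2603)=-1.0320;  ψ=arccos(-0.6968)=2.3418;  θ1=γ+ψ≈1.3098
arm 2 (φ=120.0°): x'=0.1465, y'=0.1005
  e−x'=-0.0465;  (l²−L²−(e−x')²−y'²−z²)/2L = -0.0467
  θ2 = atan2(B,A) + arccos(C/0.4379) = 0.0005
arm 3 (φ=240.0°): x'=0.0138, y'=-0.1771
  A cos θ + B sin θ = C:  0.0862·cos θ + -0.4354·sin θ = -0.1794
  √(A²+B²)=0.4438;  θ3 = -1.3754+1.9868 ≈ 0.6114

θ₁ = 1.3098, θ₂ = 0.0005, θ₃ = 0.6114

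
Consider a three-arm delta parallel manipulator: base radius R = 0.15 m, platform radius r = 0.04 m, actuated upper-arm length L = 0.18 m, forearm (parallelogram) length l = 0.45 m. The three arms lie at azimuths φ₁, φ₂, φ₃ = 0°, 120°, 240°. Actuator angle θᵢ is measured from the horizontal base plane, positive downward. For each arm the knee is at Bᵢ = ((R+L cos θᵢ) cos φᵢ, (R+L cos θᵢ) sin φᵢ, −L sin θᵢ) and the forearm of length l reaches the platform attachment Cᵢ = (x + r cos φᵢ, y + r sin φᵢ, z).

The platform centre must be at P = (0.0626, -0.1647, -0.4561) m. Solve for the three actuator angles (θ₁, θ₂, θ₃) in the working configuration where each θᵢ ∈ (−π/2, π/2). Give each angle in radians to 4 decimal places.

rotate P by −φ1: (0.0626, -0.1647, -0.4561)
  A=0.0474, B=-0.4561, C=(l²−L²−A²−y'²−z²)/(2L)=-0.1869
  √(A²+B²)=0.4586;  θ1 = -1.4672+1.9907 ≈ 0.5235
φ2=120.0° → target in arm frame (-0.1739, 0.0281)
  e−x'=0.2839;  (l²−L²−(e−x')²−y'²−z²)/2L = -0.3315
  γ=atan2(-0.4561,0.2839)=-1.0140;  ψ=arccos(-0.6170)=2.2357;  θ2=γ+ψ≈1.2218
φ3=240.0° → target in arm frame (0.1113, 0.1366)
  e−x'=-0.0013;  (l²−L²−(e−x')²−y'²−z²)/2L = -0.1572
  θ3 = atan2(B,A) + arccos(C/0.4561) = 0.3489

θ₁ = 0.5235, θ₂ = 1.2218, θ₃ = 0.3489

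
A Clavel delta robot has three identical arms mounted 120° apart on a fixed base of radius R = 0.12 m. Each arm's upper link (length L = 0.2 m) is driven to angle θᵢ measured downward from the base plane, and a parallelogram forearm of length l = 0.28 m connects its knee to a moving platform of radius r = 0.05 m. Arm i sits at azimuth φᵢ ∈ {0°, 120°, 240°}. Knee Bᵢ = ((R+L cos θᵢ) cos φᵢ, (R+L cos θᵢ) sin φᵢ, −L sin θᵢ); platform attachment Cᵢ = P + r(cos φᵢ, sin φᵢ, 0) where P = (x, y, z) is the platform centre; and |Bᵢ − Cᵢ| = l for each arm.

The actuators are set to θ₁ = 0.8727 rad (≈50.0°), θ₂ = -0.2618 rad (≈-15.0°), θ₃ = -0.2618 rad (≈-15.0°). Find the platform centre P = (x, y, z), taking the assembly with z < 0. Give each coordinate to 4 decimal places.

(-0.0766, 0.0000, -0.1013)

S1 = (0.1986·cos0.0°, 0.1986·sin0.0°, -0.1532) = (0.1986, 0.0000, -0.1532)
φ2=120.0°: virtual centre (-0.1316, 0.2279, 0.0518), radius l
S3 = (0.2632·cos240.0°, 0.2632·sin240.0°, 0.0518) = (-0.1316, -0.2279, 0.0518)
eliminate P² terms by subtracting sphere 1 from 2 and 3
plane₁₂: -0.6603x+0.4559y+0.4100z = 0.0090
det = 0.6020;  x = -0.0137+0.6209z,  y = 0.0000+0.0000z
quadratic in z: (1.3855)z²+(0.0429)z+(-0.0099)=0, √Δ=0.2378 → z ∈ {-0.1013, 0.0704}; z = -0.1013 (taking z<0)
x = -0.0766, y = 0.0000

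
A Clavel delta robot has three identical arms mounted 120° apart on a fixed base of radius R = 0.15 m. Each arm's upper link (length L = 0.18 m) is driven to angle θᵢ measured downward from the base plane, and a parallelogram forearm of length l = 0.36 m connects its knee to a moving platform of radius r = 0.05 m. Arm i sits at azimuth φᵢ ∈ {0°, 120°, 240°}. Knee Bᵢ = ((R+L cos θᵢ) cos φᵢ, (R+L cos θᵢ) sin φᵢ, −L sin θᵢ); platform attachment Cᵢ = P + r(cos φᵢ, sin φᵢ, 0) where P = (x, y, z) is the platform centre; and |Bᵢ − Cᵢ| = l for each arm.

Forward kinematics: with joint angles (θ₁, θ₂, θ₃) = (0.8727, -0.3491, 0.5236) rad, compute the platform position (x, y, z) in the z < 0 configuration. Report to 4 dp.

(-0.1075, 0.0907, -0.2680)

arm 1 at φ=0.0°: (R−r)+L cos θ1 = 0.2157;  S1 = (0.2157, 0.0000, -0.1379)
S2 = (0.2691·cos120.0°, 0.2691·sin120.0°, 0.0616) = (-0.1346, 0.2331, 0.0616)
arm 3 at φ=240.0°: (R−r)+L cos θ3 = 0.2559;  S3 = (-0.1279, -0.2216, -0.0900)
eliminate P² terms by subtracting sphere 1 from 2 and 3
[-0.7005 0.4662 0.3989]·P = 0.0107;  [-0.6873 -0.4432 0.0958]·P = 0.0080
Cramer: x(z) = -0.0134+0.3510z;  y(z) = 0.0027-0.3282z
sphere 1 gives Az²+Bz+C=0 with A=1.2310, B=0.1131, C=-0.0581;  B²−4AC=0.2987;  roots -0.2680, 0.1761;  negative root z = -0.2680
x = -0.1075, y = 0.0907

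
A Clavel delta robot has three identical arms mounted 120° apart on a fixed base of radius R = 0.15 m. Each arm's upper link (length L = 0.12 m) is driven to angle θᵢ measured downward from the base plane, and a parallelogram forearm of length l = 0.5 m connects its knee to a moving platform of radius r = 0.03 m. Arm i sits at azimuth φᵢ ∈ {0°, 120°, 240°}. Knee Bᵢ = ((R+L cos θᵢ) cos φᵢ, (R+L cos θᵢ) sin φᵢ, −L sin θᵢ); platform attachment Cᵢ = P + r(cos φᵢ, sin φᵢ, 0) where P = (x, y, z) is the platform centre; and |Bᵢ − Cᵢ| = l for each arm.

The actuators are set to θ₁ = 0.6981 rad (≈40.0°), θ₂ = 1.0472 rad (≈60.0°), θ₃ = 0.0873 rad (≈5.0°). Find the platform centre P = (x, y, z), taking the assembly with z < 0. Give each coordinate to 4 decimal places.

arm 1 at φ=0.0°: e+L cos θ1 = 0.2119;  O1 = (0.2119, 0.0000, -0.0771)
O2 = (0.1800·cos120.0°, 0.1800·sin120.0°, -0.1039) = (-0.0900, 0.1559, -0.1039)
φ3=240.0°: virtual centre (-0.1198, -0.2075, -0.0105), radius l
eliminate P² terms by subtracting sphere 1 from 2 and 3
plane₁₂: -0.6039x+0.3118y+-0.0536z = -0.0077
Cramer: x(z) = 0.0024+0.0423z;  y(z) = -0.0199+0.2538z
sphere 1 gives Az²+Bz+C=0 with A=1.0662, B=0.1265, C=-0.1998;  B²−4AC=0.8680;  roots -0.4962, 0.3776;  negative root z = -0.4962
x = -0.0185, y = -0.1458

(-0.0185, -0.1458, -0.4962)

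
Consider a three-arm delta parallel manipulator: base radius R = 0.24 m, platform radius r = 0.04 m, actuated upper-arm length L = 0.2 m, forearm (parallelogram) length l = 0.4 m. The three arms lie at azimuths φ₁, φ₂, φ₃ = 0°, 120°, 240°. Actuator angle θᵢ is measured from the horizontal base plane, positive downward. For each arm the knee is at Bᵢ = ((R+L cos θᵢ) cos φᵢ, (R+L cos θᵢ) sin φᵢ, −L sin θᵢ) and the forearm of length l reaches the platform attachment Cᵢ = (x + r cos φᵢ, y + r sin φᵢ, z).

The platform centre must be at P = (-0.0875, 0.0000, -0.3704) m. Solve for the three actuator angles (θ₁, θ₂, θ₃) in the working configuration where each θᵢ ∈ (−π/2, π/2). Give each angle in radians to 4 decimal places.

arm 1 (φ=0.0°): x'=-0.0875, y'=0.0000
  A cos θ + B sin θ = C:  0.2875·cos θ + -0.3704·sin θ = -0.2496
  θ1 = atan2(B,A) + arccos(C/0.4689) = 1.2215
arm 2 (φ=120.0°): x'=0.0437, y'=0.0758
  A cos θ + B sin θ = C:  0.1562·cos θ + -0.3704·sin θ = -0.1184
  √(A²+B²)=0.4020;  θ2 = -1.1716+1.8697 ≈ 0.6981
arm 3 (φ=240.0°): x'=0.0438, y'=-0.0758
  e−x'=0.1562;  (l²−L²−(e−x')²−y'²−z²)/2L = -0.1184
  θ3 = atan2(B,A) + arccos(C/0.4020) = 0.6981

θ₁ = 1.2215, θ₂ = 0.6981, θ₃ = 0.6981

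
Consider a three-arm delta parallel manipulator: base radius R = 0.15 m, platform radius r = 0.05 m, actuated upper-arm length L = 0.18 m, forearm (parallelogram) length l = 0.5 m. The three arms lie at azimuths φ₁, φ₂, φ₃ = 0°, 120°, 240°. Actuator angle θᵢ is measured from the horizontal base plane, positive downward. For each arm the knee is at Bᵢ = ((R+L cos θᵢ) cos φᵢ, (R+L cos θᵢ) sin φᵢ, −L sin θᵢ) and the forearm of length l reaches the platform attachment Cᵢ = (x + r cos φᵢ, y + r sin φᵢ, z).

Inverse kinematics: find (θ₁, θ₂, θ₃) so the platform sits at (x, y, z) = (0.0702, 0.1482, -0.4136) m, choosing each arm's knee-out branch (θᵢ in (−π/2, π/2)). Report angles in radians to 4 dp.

θ₁ = -0.0874, θ₂ = -0.1748, θ₃ = 0.6981

arm 1 (φ=0.0°): x'=0.0702, y'=0.1482
  e−x'=0.0298;  (l²−L²−(e−x')²−y'²−z²)/2L = 0.0658
  √(A²+B²)=0.4147;  θ1 = -1.4989+1.4115 ≈ -0.0874
rotate P by −φ2: (0.0932, -0.1349, -0.4136)
  A=0.0068, B=-0.4136, C=(l²−L²−A²−y'²−z²)/(2L)=0.0786
  √(A²+B²)=0.4137;  θ2 = -1.5545+1.3796 ≈ -0.1748
arm 3 (φ=240.0°): x'=-0.1634, y'=-0.0133
  e−x'=0.2634;  (l²−L²−(e−x')²−y'²−z²)/2L = -0.0640
  θ3 = atan2(B,A) + arccos(C/0.4904) = 0.6981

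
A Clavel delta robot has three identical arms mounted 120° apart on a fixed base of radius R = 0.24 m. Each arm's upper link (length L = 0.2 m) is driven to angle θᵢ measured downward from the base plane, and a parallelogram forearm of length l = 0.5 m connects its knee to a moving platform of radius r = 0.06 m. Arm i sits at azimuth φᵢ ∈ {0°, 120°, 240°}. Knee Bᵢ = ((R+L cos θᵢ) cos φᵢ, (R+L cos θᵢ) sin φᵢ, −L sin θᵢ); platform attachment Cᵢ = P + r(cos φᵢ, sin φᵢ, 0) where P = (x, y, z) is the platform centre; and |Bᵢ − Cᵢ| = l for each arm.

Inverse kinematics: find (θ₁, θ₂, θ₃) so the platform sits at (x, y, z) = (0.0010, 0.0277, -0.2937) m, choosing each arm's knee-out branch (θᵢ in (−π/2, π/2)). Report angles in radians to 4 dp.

θ₁ = -0.1747, θ₂ = -0.3493, θ₃ = 0.0003

arm 1 (φ=0.0°): x'=0.0010, y'=0.0277
  e−x'=0.1790;  (l²−L²−(e−x')²−y'²−z²)/2L = 0.2273
  γ=atan2(-0.2937,0.1790)=-1.0234;  ψ=arccos(0.6609)=0.8487;  θ1=γ+ψ≈-0.1747
φ2=120.0° → target in arm frame (0.0235, -0.0147)
  A cos θ + B sin θ = C:  0.1565·cos θ + -0.2937·sin θ = 0.2476
  γ=atan2(-0.2937,0.1565)=-1.0812;  ψ=arccos(0.7439)=0.7319;  θ2=γ+ψ≈-0.3493
rotate P by −φ3: (-0.0245, -0.0130, -0.2937)
  e−x'=0.2045;  (l²−L²−(e−x')²−y'²−z²)/2L = 0.2044
  γ=atan2(-0.2937,0.2045)=-0.9626;  ψ=arccos(0.5711)=0.9629;  θ3=γ+ψ≈0.0003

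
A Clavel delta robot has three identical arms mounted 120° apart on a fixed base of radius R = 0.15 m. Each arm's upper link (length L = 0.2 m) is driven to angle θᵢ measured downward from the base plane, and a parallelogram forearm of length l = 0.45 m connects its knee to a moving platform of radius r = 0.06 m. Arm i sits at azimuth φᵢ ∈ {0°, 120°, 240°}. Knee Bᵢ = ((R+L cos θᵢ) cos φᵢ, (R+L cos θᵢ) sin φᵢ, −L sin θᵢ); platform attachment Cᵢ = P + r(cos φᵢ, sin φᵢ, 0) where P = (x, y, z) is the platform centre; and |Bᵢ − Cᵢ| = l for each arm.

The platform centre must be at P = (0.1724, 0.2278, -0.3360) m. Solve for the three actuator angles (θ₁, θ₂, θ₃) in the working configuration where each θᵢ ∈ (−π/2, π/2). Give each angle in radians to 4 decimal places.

φ1=0.0° → target in arm frame (0.1724, 0.2278)
  A=-0.0824, B=-0.3360, C=(l²−L²−A²−y'²−z²)/(2L)=-0.0227
  θ1 = atan2(B,A) + arccos(C/0.3460) = -0.1748
rotate P by −φ2: (0.1111, -0.2632, -0.3360)
  A cos θ + B sin θ = C:  -0.0211·cos θ + -0.3360·sin θ = -0.0503
  √(A²+B²)=0.3367;  θ2 = -1.6335+1.7207 ≈ 0.0873
rotate P by −φ3: (-0.2835, 0.0354, -0.3360)
  e−x'=0.3735;  (l²−L²−(e−x')²−y'²−z²)/2L = -0.2278
  √(A²+B²)=0.5024;  θ3 = -0.7326+2.0415 ≈ 1.3089

θ₁ = -0.1748, θ₂ = 0.0873, θ₃ = 1.3089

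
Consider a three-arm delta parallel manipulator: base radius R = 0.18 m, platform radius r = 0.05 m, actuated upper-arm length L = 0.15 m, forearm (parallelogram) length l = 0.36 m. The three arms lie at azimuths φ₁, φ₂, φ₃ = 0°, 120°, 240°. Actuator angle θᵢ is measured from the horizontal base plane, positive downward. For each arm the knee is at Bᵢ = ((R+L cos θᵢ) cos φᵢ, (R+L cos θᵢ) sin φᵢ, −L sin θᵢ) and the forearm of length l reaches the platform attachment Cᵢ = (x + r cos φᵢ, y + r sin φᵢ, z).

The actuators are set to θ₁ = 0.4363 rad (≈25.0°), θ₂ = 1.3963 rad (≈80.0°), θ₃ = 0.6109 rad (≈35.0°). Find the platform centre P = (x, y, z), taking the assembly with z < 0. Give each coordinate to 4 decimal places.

φ1=0.0°: virtual centre (0.2659, 0.0000, -0.0634), radius l
S2 = (0.1560·cos120.0°, 0.1560·sin120.0°, -0.1477) = (-0.0780, 0.1351, -0.1477)
φ3=240.0°: virtual centre (-0.1264, -0.2190, -0.0860), radius l
|S₂|²−|S₁|² = -0.0286;  |S₃|²−|S₁|² = -0.0034
plane₁₂: -0.6879x+0.2703y+-0.1687z = -0.0286
det = 0.5134;  x = 0.0262+-0.1677z,  y = -0.0391+0.1971z
quadratic in z: (1.0670)z²+(0.1918)z+(-0.0666)=0, √Δ=0.5664 → z ∈ {-0.3553, 0.1756}; z = -0.3553 (taking z<0)
x = 0.0858, y = -0.1092

(0.0858, -0.1092, -0.3553)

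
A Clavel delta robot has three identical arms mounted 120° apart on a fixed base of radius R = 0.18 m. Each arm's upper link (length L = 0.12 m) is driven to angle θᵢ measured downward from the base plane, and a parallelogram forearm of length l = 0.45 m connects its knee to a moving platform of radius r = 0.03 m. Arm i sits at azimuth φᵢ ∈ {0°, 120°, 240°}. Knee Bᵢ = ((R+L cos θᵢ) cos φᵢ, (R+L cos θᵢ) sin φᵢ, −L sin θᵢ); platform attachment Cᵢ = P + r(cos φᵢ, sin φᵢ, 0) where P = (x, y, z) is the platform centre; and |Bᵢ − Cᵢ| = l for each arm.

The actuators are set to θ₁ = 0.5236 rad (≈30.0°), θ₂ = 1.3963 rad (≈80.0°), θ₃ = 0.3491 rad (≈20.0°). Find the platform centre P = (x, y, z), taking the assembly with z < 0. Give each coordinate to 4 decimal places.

(0.0539, -0.1338, -0.4403)

S1 = (0.2539·cos0.0°, 0.2539·sin0.0°, -0.0600) = (0.2539, 0.0000, -0.0600)
φ2=120.0°: virtual centre (-0.0854, 0.1479, -0.1182), radius l
φ3=240.0°: virtual centre (-0.1314, -0.2276, -0.0410), radius l
eliminate P² terms by subtracting sphere 1 from 2 and 3
[-0.6787 0.2959 -0.1164]·P = -0.0249;  [-0.7706 -0.4551 0.0379]·P = 0.0027
det = 0.5369;  x = 0.0197+-0.0777z,  y = -0.0391+0.2149z
into |P−S₁|² = l²: 1.0522z² + 0.1396z + -0.1425 = 0;  Δ = 0.6192;  z = -0.4403 or 0.3076 → z<0 root = -0.4403
x = 0.0539, y = -0.1338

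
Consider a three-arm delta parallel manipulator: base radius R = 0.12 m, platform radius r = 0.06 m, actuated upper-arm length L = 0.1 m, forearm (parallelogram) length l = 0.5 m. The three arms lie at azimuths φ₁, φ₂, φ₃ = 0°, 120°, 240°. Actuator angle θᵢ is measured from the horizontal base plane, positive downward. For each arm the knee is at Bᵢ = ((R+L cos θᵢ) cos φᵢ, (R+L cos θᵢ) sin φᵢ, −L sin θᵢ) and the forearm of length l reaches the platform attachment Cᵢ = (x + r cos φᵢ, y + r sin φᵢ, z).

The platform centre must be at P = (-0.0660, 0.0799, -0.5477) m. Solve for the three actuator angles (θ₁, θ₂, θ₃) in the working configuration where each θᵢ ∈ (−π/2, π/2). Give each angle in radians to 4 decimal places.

rotate P by −φ1: (-0.0660, 0.0799, -0.5477)
  A cos θ + B sin θ = C:  0.1260·cos θ + -0.5477·sin θ = -0.4112
  θ1 = atan2(B,A) + arccos(C/0.5620) = 1.0468
arm 2 (φ=120.0°): x'=0.1022, y'=0.0172
  A cos θ + B sin θ = C:  -0.0422·cos θ + -0.5477·sin θ = -0.3103
  θ2 = atan2(B,A) + arccos(C/0.5493) = 0.5233
φ3=240.0° → target in arm frame (-0.0362, -0.0971)
  e−x'=0.0962;  (l²−L²−(e−x')²−y'²−z²)/2L = -0.3933
  γ=atan2(-0.5477,0.0962)=-1.3969;  ψ=arccos(-0.7073)=2.3564;  θ3=γ+ψ≈0.9595

θ₁ = 1.0468, θ₂ = 0.5233, θ₃ = 0.9595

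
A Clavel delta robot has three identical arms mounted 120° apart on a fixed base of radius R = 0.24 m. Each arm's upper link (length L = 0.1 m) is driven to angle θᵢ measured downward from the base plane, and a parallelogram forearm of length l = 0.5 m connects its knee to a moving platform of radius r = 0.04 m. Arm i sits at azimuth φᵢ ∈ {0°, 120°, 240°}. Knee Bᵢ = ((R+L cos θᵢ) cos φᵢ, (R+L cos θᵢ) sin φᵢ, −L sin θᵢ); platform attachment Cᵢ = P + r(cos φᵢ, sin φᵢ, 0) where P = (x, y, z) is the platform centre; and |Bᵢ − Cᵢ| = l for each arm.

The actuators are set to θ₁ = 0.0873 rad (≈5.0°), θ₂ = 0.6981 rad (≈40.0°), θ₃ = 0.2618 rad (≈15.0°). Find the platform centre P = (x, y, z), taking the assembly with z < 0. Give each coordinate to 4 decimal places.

(0.0425, -0.0426, -0.4354)

O1 = (0.2996·cos0.0°, 0.2996·sin0.0°, -0.0087) = (0.2996, 0.0000, -0.0087)
O2 = (0.2766·cos120.0°, 0.2766·sin120.0°, -0.0643) = (-0.1383, 0.2395, -0.0643)
φ3=240.0°: virtual centre (-0.1483, -0.2569, -0.0259), radius l
subtract pairs → two planes through P
[-0.8758 0.4791 -0.1111]·P = -0.0092;  [-0.8958 -0.5137 -0.0343]·P = -0.0012
det = 0.8791;  x = 0.0060+-0.0836z,  y = -0.0082+0.0790z
into |P−O₁|² = l²: 1.0132z² + 0.0653z + -0.1637 = 0;  Δ = 0.6676;  z = -0.4354 or 0.3710 → z<0 root = -0.4354
x = 0.0425, y = -0.0426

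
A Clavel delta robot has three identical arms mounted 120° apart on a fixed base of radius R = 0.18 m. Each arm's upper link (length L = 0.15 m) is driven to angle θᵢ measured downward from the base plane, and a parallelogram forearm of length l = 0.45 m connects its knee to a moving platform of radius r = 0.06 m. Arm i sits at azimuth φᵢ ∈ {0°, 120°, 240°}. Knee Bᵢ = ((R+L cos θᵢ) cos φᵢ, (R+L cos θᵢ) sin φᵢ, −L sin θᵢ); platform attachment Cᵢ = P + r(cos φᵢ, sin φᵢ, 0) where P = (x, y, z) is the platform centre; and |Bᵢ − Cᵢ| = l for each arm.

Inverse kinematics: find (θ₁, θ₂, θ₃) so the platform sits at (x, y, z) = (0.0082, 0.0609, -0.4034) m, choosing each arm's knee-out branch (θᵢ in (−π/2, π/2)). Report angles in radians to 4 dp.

φ1=0.0° → target in arm frame (0.0082, 0.0609)
  A cos θ + B sin θ = C:  0.1118·cos θ + -0.4034·sin θ = 0.0035
  γ=atan2(-0.4034,0.1118)=-1.3004;  ψ=arccos(0.0084)=1.5624;  θ1=γ+ψ≈0.2619
arm 2 (φ=120.0°): x'=0.0486, y'=-0.0376
  e−x'=0.0714;  (l²−L²−(e−x')²−y'²−z²)/2L = 0.0359
  √(A²+B²)=0.4097;  θ2 = -1.3957+1.4831 ≈ 0.0874
rotate P by −φ3: (-0.0568, -0.0233, -0.4034)
  A cos θ + B sin θ = C:  0.1768·cos θ + -0.4034·sin θ = -0.0485
  θ3 = atan2(B,A) + arccos(C/0.4405) = 0.5235

θ₁ = 0.2619, θ₂ = 0.0874, θ₃ = 0.5235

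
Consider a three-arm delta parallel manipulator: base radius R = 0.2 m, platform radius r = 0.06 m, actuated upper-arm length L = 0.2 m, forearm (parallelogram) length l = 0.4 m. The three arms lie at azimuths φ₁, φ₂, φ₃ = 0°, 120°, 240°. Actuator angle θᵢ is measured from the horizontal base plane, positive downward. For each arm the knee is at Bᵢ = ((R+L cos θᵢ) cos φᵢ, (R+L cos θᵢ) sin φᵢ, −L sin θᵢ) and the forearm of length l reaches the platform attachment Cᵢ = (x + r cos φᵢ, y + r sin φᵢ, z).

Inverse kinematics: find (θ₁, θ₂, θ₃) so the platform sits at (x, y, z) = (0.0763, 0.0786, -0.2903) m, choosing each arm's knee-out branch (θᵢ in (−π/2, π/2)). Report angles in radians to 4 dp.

θ₁ = -0.0001, θ₂ = 0.2616, θ₃ = 0.8725

arm 1 (φ=0.0°): x'=0.0763, y'=0.0786
  A=0.0637, B=-0.2903, C=(l²−L²−A²−y'²−z²)/(2L)=0.0637
  γ=atan2(-0.2903,0.0637)=-1.3548;  ψ=arccos(0.2144)=1.3547;  θ1=γ+ψ≈-0.0001
rotate P by −φ2: (0.0299, -0.1054, -0.2903)
  e−x'=0.1101;  (l²−L²−(e−x')²−y'²−z²)/2L = 0.0313
  √(A²+B²)=0.3105;  θ2 = -1.2084+1.4699 ≈ 0.2616
rotate P by −φ3: (-0.1062, 0.0268, -0.2903)
  A cos θ + B sin θ = C:  0.2462·cos θ + -0.2903·sin θ = -0.0640
  γ=atan2(-0.2903,0.2462)=-0.8674;  ψ=arccos(-0.1682)=1.7398;  θ3=γ+ψ≈0.8725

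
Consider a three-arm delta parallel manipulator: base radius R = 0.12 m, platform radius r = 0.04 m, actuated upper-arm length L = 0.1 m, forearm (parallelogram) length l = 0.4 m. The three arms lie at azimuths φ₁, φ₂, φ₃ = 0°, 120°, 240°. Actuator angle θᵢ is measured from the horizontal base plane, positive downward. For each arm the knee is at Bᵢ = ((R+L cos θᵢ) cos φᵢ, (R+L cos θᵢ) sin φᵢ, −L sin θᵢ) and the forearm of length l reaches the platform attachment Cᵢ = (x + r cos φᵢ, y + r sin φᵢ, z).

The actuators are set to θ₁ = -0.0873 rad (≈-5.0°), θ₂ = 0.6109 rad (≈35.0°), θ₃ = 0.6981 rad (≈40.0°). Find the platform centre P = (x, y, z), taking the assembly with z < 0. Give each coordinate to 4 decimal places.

arm 1 at φ=0.0°: ρ1 = 0.1796;  centre 1 = (0.1796, 0.0000, 0.0087)
φ2=120.0°: virtual centre (-0.0810, 0.1402, -0.0574), radius l
centre 3 = (0.1566·cos240.0°, 0.1566·sin240.0°, -0.0643) = (-0.0783, -0.1356, -0.0643)
|centre ₂|²−|centre ₁|² = -0.0028;  |centre ₃|²−|centre ₁|² = -0.0037
[-0.5212 0.2804 -0.1322]·P = -0.0028;  [-0.5158 -0.2713 -0.1460]·P = -0.0037
Cramer: x(z) = 0.0063-0.2685z;  y(z) = 0.0016-0.0277z
into |P−centre ₁|² = l²: 1.0728z² + 0.0755z + -0.1299 = 0;  Δ = 0.5631;  z = -0.3849 or 0.3145 → z<0 root = -0.3849
x = 0.1096, y = 0.0122

(0.1096, 0.0122, -0.3849)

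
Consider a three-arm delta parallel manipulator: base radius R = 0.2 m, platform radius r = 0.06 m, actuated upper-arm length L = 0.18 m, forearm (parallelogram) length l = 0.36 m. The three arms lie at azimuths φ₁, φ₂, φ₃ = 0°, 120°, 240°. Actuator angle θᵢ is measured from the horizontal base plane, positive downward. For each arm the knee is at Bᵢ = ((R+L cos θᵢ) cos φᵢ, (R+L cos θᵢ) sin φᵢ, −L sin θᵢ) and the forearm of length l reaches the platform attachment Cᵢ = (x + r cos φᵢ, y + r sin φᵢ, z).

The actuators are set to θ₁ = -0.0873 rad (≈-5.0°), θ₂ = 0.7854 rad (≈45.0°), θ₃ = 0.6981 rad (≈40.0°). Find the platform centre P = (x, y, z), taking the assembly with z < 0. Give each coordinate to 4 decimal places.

φ1=0.0°: virtual centre (0.3193, 0.0000, 0.0157), radius l
S2 = (0.2673·cos120.0°, 0.2673·sin120.0°, -0.1273) = (-0.1336, 0.2315, -0.1273)
arm 3 at φ=240.0°: e+L cos θ3 = 0.2779;  S3 = (-0.1389, -0.2407, -0.1157)
eliminate P² terms by subtracting sphere 1 from 2 and 3
linear system: -0.9059x+0.4629y = -0.0146−-0.2859z; -0.9165x+-0.4813y = -0.0116−-0.2628z
det = 0.8603;  x = 0.0144+-0.3014z,  y = -0.0033+0.0279z
sphere 1 gives Az²+Bz+C=0 with A=1.0916, B=0.1522, C=-0.0364;  B²−4AC=0.1820;  roots -0.2651, 0.1257;  negative root z = -0.2651
x = 0.0943, y = -0.0107

(0.0943, -0.0107, -0.2651)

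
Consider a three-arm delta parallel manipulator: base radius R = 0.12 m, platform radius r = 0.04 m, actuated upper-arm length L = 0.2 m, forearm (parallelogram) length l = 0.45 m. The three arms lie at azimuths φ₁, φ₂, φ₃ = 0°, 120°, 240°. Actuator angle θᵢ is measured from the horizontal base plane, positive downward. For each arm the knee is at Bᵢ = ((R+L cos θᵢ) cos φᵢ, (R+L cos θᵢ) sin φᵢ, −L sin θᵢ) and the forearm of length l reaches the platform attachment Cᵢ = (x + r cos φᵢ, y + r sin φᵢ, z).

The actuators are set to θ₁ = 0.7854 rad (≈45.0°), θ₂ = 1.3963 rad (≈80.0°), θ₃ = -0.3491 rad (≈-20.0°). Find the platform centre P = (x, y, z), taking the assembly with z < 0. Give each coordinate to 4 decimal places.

(-0.0122, -0.3192, -0.3559)

φ1=0.0°: virtual centre (0.2214, 0.0000, -0.1414), radius l
arm 2 at φ=120.0°: e+L cos θ2 = 0.1147;  centre 2 = (-0.0574, 0.0994, -0.1970)
centre 3 = (0.2679·cos240.0°, 0.2679·sin240.0°, 0.0684) = (-0.1340, -0.2320, 0.0684)
eliminate P² terms by subtracting sphere 1 from 2 and 3
[-0.5576 0.1987 -0.1111]·P = -0.0171;  [-0.7108 -0.4641 0.4197]·P = 0.0074
det = 0.4000;  x = 0.0161+0.0796z,  y = -0.0407+0.7824z
into |P−centre ₁|² = l²: 1.6185z² + 0.1865z + -0.1387 = 0;  Δ = 0.9326;  z = -0.3559 or 0.2407 → z<0 root = -0.3559
x = -0.0122, y = -0.3192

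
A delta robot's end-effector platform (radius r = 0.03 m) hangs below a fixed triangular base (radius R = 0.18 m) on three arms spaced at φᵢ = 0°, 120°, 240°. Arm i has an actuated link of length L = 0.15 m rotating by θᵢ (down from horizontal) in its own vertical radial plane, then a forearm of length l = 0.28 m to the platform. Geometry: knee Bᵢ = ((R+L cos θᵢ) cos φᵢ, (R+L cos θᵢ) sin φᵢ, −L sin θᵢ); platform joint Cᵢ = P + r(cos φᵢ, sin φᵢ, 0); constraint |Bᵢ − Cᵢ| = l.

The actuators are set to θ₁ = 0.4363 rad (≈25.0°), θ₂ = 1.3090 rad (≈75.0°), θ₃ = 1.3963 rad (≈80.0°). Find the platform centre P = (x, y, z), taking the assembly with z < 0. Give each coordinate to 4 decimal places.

(0.1015, 0.0106, -0.2738)

φ1=0.0°: virtual centre (0.2859, 0.0000, -0.0634), radius l
O2 = (0.1888·cos120.0°, 0.1888·sin120.0°, -0.1449) = (-0.0944, 0.1635, -0.1449)
O3 = (0.1760·cos240.0°, 0.1760·sin240.0°, -0.1477) = (-0.0880, -0.1525, -0.1477)
eliminate P² terms by subtracting sphere 1 from 2 and 3
[-0.7607 0.3271 -0.1630]·P = -0.0291;  [-0.7479 -0.3049 -0.1687]·P = -0.0330
Cramer: x(z) = 0.0413-0.2200z;  y(z) = 0.0069-0.0134z
sphere 1 gives Az²+Bz+C=0 with A=1.0486, B=0.2343, C=-0.0145;  B²−4AC=0.1156;  roots -0.2738, 0.0504;  negative root z = -0.2738
x = 0.1015, y = 0.0106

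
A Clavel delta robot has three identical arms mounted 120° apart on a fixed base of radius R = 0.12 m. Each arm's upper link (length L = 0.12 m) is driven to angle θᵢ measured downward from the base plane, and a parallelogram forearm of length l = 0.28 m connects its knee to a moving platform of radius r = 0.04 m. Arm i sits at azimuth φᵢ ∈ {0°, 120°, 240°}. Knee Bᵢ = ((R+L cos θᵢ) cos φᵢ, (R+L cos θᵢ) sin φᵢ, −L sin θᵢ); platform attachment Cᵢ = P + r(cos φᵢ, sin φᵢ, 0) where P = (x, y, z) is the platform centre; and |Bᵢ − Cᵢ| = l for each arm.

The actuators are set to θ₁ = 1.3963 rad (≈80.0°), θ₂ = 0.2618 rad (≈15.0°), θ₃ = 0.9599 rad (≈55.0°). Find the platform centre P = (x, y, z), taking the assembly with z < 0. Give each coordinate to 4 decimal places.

(-0.1067, 0.0701, -0.2926)

centre 1 = (0.1008·cos0.0°, 0.1008·sin0.0°, -0.1182) = (0.1008, 0.0000, -0.1182)
φ2=120.0°: virtual centre (-0.0980, 0.1697, -0.0311), radius l
centre 3 = (0.1488·cos240.0°, 0.1488·sin240.0°, -0.0983) = (-0.0744, -0.1289, -0.0983)
|centre ₂|²−|centre ₁|² = 0.0152;  |centre ₃|²−|centre ₁|² = 0.0077
plane₁₂: -0.3976x+0.3393y+0.1742z = 0.0152
Cramer: x(z) = -0.0295+0.2638z;  y(z) = 0.0103-0.2044z
into |P−centre ₁|² = l²: 1.1114z² + 0.1634z + -0.0473 = 0;  Δ = 0.2372;  z = -0.2926 or 0.1456 → z<0 root = -0.2926
x = -0.1067, y = 0.0701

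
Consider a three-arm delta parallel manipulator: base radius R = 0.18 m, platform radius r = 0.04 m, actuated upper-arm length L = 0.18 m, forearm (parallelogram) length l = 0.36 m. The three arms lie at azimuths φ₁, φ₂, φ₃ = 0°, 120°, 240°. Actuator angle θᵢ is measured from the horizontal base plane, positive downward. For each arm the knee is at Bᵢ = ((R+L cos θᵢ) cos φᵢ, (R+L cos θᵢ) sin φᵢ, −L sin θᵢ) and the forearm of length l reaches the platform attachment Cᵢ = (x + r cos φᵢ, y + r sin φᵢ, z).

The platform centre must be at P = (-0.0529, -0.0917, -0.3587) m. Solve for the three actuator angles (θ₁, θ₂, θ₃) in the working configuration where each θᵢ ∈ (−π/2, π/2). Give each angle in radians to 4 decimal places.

θ₁ = 1.0470, θ₂ = 1.0472, θ₃ = 0.3492

φ1=0.0° → target in arm frame (-0.0529, -0.0917)
  A=0.1929, B=-0.3587, C=(l²−L²−A²−y'²−z²)/(2L)=-0.2141
  √(A²+B²)=0.4073;  θ1 = -1.0774+2.1244 ≈ 1.0470
φ2=120.0° → target in arm frame (-0.0530, 0.0917)
  A=0.1930, B=-0.3587, C=(l²−L²−A²−y'²−z²)/(2L)=-0.2142
  γ=atan2(-0.3587,0.1930)=-1.0772;  ψ=arccos(-0.5258)=2.1245;  θ2=γ+ψ≈1.0472
arm 3 (φ=240.0°): x'=0.1059, y'=0.0000
  A=0.0341, B=-0.3587, C=(l²−L²−A²−y'²−z²)/(2L)=-0.0906
  θ3 = atan2(B,A) + arccos(C/0.3603) = 0.3492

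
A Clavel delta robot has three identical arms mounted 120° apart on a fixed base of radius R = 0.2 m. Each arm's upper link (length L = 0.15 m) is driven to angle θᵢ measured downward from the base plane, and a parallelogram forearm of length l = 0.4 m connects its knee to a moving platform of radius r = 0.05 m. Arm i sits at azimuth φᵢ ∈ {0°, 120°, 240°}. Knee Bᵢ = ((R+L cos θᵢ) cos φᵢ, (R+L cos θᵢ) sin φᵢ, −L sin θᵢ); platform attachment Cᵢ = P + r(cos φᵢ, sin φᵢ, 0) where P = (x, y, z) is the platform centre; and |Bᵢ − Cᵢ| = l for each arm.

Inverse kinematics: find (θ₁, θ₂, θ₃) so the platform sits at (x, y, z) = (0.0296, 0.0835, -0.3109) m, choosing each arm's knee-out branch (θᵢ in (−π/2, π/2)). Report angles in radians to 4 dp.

θ₁ = 0.1746, θ₂ = 0.0000, θ₃ = 0.7853

φ1=0.0° → target in arm frame (0.0296, 0.0835)
  e−x'=0.1204;  (l²−L²−(e−x')²−y'²−z²)/2L = 0.0646
  √(A²+B²)=0.3334;  θ1 = -1.2013+1.3759 ≈ 0.1746
rotate P by −φ2: (0.0575, -0.0674, -0.3109)
  A cos θ + B sin θ = C:  0.0925·cos θ + -0.3109·sin θ = 0.0925
  θ2 = atan2(B,A) + arccos(C/0.3244) = 0.0000
rotate P by −φ3: (-0.0871, -0.0161, -0.3109)
  A=0.2371, B=-0.3109, C=(l²−L²−A²−y'²−z²)/(2L)=-0.0521
  θ3 = atan2(B,A) + arccos(C/0.3910) = 0.7853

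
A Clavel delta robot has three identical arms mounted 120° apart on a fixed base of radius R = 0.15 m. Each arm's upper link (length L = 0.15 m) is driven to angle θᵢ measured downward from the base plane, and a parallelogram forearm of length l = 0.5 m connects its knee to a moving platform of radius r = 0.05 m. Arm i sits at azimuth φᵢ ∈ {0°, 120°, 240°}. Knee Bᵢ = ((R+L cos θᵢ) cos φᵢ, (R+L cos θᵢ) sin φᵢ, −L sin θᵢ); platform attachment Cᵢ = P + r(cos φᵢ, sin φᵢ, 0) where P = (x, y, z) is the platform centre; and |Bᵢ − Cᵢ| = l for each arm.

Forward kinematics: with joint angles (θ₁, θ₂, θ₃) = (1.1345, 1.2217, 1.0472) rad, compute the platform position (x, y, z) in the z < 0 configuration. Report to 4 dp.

φ1=0.0°: virtual centre (0.1634, 0.0000, -0.1359), radius l
centre 2 = (0.1513·cos120.0°, 0.1513·sin120.0°, -0.1410) = (-0.0757, 0.1310, -0.1410)
arm 3 at φ=240.0°: (R−r)+L cos θ3 = 0.1750;  centre 3 = (-0.0875, -0.1516, -0.1299)
subtract pairs → two planes through P
plane₁₂: -0.4781x+0.2621y+-0.0100z = -0.0024
det = 0.2764;  x = 0.0004+0.0005z,  y = -0.0084+0.0391z
into |P−centre ₁|² = l²: 1.0015z² + 0.2711z + -0.2049 = 0;  Δ = 0.8943;  z = -0.6075 or 0.3368 → z<0 root = -0.6075
x = 0.0002, y = -0.0321

(0.0002, -0.0321, -0.6075)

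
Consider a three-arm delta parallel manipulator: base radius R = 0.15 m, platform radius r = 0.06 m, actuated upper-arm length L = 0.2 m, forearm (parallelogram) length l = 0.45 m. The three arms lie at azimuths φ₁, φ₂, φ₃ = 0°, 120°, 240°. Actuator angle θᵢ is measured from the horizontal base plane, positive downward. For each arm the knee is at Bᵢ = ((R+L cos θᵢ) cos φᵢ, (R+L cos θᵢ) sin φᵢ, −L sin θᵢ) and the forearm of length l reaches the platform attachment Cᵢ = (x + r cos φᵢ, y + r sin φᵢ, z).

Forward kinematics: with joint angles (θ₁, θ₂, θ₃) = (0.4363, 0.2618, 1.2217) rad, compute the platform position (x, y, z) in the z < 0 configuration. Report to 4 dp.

arm 1 at φ=0.0°: (R−r)+L cos θ1 = 0.2713;  S1 = (0.2713, 0.0000, -0.0845)
arm 2 at φ=120.0°: (R−r)+L cos θ2 = 0.2832;  S2 = (-0.1416, 0.2452, -0.0518)
φ3=240.0°: virtual centre (-0.0792, -0.1372, -0.1879), radius l
eliminate P² terms by subtracting sphere 1 from 2 and 3
linear system: -0.8257x+0.4905y = 0.0021−0.0655z; -0.7009x+-0.2744y = -0.0203−-0.2068z
det = 0.5704;  x = 0.0164+-0.1464z,  y = 0.0320+-0.3799z
into |P−S₁|² = l²: 1.1658z² + 0.2193z + -0.1294 = 0;  Δ = 0.6515;  z = -0.4402 or 0.2521 → z<0 root = -0.4402
x = 0.0809, y = 0.1993

(0.0809, 0.1993, -0.4402)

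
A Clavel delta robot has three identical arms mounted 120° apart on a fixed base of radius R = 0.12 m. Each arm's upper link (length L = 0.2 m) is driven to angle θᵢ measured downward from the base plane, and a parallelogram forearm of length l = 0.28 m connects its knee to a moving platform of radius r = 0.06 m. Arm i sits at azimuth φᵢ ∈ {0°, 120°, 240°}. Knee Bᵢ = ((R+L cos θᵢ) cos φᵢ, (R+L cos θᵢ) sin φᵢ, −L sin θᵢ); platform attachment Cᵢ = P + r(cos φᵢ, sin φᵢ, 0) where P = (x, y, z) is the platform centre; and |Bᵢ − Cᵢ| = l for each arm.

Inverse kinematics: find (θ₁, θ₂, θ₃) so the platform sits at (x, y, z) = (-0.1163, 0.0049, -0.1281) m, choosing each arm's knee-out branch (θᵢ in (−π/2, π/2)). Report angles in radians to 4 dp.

rotate P by −φ1: (-0.1163, 0.0049, -0.1281)
  e−x'=0.1763;  (l²−L²−(e−x')²−y'²−z²)/2L = -0.0228
  γ=atan2(-0.1281,0.1763)=-0.6284;  ψ=arccos(-0.1046)=1.6756;  θ1=γ+ψ≈1.0472
rotate P by −φ2: (0.0624, 0.0983, -0.1281)
  e−x'=-0.0024;  (l²−L²−(e−x')²−y'²−z²)/2L = 0.0308
  θ2 = atan2(B,A) + arccos(C/0.1281) = -0.2616
arm 3 (φ=240.0°): x'=0.0539, y'=-0.1032
  A cos θ + B sin θ = C:  0.0061·cos θ + -0.1281·sin θ = 0.0283
  θ3 = atan2(B,A) + arccos(C/0.1282) = -0.1748

θ₁ = 1.0472, θ₂ = -0.2616, θ₃ = -0.1748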